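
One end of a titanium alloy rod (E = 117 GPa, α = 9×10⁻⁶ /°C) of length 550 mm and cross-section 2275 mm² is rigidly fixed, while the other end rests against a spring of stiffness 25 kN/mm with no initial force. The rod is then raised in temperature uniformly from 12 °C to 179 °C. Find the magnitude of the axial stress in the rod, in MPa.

If the spring were absent the rod would lengthen by αΔT L = 9×10⁻⁶ × 167 × 550 = 0.8266 mm.
With a force P in the spring, the elastic change of the rod is PL/(AE) and that of the spring is P/k; compatibility requires their sum to equal δ_free.
P [ L/(AE) + 1/k ] = δ_free → P [ 550/(2275×117×10³) + 1/(25×10³) ] = 0.8266.
P = 0.8266 / 4.207×10⁻⁵ = 19650 N.
σ = P/A = 19650/2275 = 8.638 MPa.

σ ≈ 8.64 MPa (compressive)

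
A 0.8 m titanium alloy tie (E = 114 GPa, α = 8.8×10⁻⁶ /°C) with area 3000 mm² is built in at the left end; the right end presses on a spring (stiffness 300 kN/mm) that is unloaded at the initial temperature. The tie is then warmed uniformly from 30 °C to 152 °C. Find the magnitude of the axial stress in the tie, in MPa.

σ ≈ 50.5 MPa (compressive)

If the spring were absent the tie would lengthen by αΔT L = 8.8×10⁻⁶ × 122 × 800 = 0.8589 mm.
Let P be the compressive force at the spring. The tie shortens elastically by PL/(AE) and the spring compresses by P/k; together these equal δ_free.
So P = δ_free / [L/(AE) + 1/k] = 0.8589 / [ 800/(3000×114×10³) + 1/(300×10³) ].
P = 0.8589 / 5.673×10⁻⁶ = 151400 N.
σ = P/A = 151400/3000 = 50.47 MPa.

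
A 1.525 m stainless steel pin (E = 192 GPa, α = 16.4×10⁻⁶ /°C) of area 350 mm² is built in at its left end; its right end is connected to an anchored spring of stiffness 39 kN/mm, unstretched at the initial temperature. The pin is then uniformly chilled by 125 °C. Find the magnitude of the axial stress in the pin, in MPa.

σ ≈ 185 MPa (tensile)

Free thermal contraction: δ_free = αΔT L = 16.4×10⁻⁶ × 125 × 1525 = 3.126 mm.
Let P be the tensile force in the spring. The pin extends elastically by PL/(AE) and the spring stretches by P/k; together these equal δ_free.
P [ L/(AE) + 1/k ] = δ_free → P [ 1525/(350×192×10³) + 1/(39×10³) ] = 3.126.
P = 3.126 / 4.833×10⁻⁵ = 64680 N.
σ = P/A = 64680/350 = 184.8 MPa.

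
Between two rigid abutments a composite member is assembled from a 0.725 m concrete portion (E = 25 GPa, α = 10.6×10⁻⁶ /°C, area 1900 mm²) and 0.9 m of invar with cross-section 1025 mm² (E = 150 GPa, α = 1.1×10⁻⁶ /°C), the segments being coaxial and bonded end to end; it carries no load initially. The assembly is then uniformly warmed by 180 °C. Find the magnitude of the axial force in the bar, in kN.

P ≈ 73.9 kN (compressive)

Free thermal expansion of the whole bar: Σ αᵢΔT Lᵢ = 10.6×10⁻⁶×180×725 + 1.1×10⁻⁶×180×900 = 1.561 mm.
The walls prevent any net length change, so an axial force P (same in every segment) develops. Compatibility: P · Σ Lᵢ/(AᵢEᵢ) = δ_free.
Σ Lᵢ/(AᵢEᵢ) = 725/(1900×25×10³) + 900/(1025×150×10³) = 2.112×10⁻⁵ mm/N.
P = 1.561 / 2.112×10⁻⁵ = 73950 N = 73.95 kN, compressive.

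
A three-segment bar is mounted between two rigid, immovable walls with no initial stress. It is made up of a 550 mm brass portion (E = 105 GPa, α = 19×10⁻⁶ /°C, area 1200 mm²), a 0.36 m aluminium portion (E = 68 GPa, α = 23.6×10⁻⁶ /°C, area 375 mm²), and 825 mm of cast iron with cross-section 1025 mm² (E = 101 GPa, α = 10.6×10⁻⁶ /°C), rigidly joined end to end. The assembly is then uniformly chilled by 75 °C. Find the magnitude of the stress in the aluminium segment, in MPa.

σ ≈ 209 MPa (tensile)

Free thermal contraction of the whole bar: Σ αᵢΔT Lᵢ = 19×10⁻⁶×75×550 + 23.6×10⁻⁶×75×360 + 10.6×10⁻⁶×75×825 = 2.077 mm.
Since the ends are fixed, an axial force P builds up, equal in every segment, with P · Σ Lᵢ/(AᵢEᵢ) = δ_free.
Σ Lᵢ/(AᵢEᵢ) = 550/(1200×105×10³) + 360/(375×68×10³) + 825/(1025×101×10³) = 2.645×10⁻⁵ mm/N.
P = 2.077 / 2.645×10⁻⁵ = 78510 N = 78.51 kN, tensile.
σ_{aluminium} = P / A = 78510 / 375 = 209.4 MPa.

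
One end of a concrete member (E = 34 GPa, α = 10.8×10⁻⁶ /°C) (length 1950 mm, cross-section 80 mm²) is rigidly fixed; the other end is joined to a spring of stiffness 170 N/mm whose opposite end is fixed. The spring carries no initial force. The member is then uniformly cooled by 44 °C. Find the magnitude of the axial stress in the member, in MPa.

σ ≈ 1.76 MPa (tensile)

Free thermal contraction: δ_free = αΔT L = 10.8×10⁻⁶ × 44 × 1950 = 0.9266 mm.
With a force P in the spring, the elastic change of the member is PL/(AE) and that of the spring is P/k; compatibility requires their sum to equal δ_free.
So P = δ_free / [L/(AE) + 1/k] = 0.9266 / [ 1950/(80×34×10³) + 1/(170) ].
P = 0.9266 / 0.006599 = 140.4 N.
σ = P/A = 140.4/80 = 1.755 MPa.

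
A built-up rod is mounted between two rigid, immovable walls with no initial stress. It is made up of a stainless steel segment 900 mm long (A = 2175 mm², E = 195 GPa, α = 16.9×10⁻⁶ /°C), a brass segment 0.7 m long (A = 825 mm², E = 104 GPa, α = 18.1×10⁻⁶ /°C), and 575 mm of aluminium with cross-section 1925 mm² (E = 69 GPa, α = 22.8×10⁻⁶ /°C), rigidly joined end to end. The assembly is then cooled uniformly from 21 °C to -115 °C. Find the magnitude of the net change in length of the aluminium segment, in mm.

|ΔL| ≈ 0.131 mm

Free thermal contraction of the whole bar: Σ αᵢΔT Lᵢ = 16.9×10⁻⁶×136×900 + 18.1×10⁻⁶×136×700 + 22.8×10⁻⁶×136×575 = 5.575 mm.
The rigid supports impose zero overall length change; the single axial force P common to all segments must satisfy P Σ Lᵢ/(AᵢEᵢ) = δ_free.
The series flexibility is Σ Lᵢ/(AᵢEᵢ) = 900/(2175×195×10³) + 700/(825×104×10³) + 575/(1925×69×10³) = 1.461×10⁻⁵ mm/N.
P = 5.575 / 1.461×10⁻⁵ = 381600 N = 381.6 kN, tensile.
For the aluminium segment, free thermal change = 22.8×10⁻⁶×136×575 = 1.783 mm and elastic change from P = 381600×575/(1925×69×10³) = 1.652 mm; these oppose, so the net change is 0.131 mm (segment shortens).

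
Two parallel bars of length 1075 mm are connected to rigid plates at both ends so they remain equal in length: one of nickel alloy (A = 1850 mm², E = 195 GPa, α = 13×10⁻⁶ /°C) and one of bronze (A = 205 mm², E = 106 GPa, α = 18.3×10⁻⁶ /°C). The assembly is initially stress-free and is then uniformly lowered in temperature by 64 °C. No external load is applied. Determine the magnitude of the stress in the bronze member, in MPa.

Equilibrium of a rigid end plate with no external load gives equal and opposite internal forces ±P in the two members. Since α_{bronze} > α_{nickel alloy}, cooling drives the bronze into tension and the nickel alloy into compression.
Equating the net (thermal + elastic) strains gives |α₁ − α₂|·ΔT = P·[1/(A₁E₁) + 1/(A₂E₂)].
|α₁ − α₂|·ΔT = 5.3×10⁻⁶ × 64 = 0.0003392.
1/(A₁E₁) + 1/(A₂E₂) = 1/(1850×195×10³) + 1/(205×106×10³) = 4.879×10⁻⁸ N⁻¹.
P = 0.0003392 / 4.879×10⁻⁸ = 6952 N = 6.952 kN.
σ_{bronze} = P/A₂ = 6952/205 = 33.91 MPa, tensile.

σ ≈ 33.9 MPa (tensile)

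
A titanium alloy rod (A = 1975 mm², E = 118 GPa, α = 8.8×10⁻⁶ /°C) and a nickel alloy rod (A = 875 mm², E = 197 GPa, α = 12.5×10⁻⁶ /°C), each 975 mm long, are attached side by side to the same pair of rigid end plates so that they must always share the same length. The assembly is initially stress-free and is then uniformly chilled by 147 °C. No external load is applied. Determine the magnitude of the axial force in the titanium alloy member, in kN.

P ≈ 53.9 kN (compressive in the titanium alloy)

Equilibrium of a rigid end plate with no external load gives equal and opposite internal forces ±P in the two members. Since α_{nickel alloy} > α_{titanium alloy}, cooling drives the nickel alloy into tension and the titanium alloy into compression.
Equating the net (thermal + elastic) strains gives |α₁ − α₂|·ΔT = P·[1/(A₁E₁) + 1/(A₂E₂)].
|α₁ − α₂|·ΔT = 3.7×10⁻⁶ × 147 = 0.0005439.
1/(A₁E₁) + 1/(A₂E₂) = 1/(1975×118×10³) + 1/(875×197×10³) = 1.009×10⁻⁸ N⁻¹.
So P = 0.0005439 / 1.009×10⁻⁸ = 53.89 kN.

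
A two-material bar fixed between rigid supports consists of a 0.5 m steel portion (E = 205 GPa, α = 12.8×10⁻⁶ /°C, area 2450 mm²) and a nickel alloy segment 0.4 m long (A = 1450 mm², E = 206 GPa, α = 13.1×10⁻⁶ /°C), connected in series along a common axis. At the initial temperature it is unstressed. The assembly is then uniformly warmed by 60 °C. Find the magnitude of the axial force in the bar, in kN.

Free thermal expansion of the whole bar: Σ αᵢΔT Lᵢ = 12.8×10⁻⁶×60×500 + 13.1×10⁻⁶×60×400 = 0.6984 mm.
The walls prevent any net length change, so an axial force P (same in every segment) develops. Compatibility: P · Σ Lᵢ/(AᵢEᵢ) = δ_free.
The series flexibility is Σ Lᵢ/(AᵢEᵢ) = 500/(2450×205×10³) + 400/(1450×206×10³) = 2.335×10⁻⁶ mm/N.
P = 0.6984 / 2.335×10⁻⁶ = 299100 N = 299.1 kN, compressive.

P ≈ 299 kN (compressive)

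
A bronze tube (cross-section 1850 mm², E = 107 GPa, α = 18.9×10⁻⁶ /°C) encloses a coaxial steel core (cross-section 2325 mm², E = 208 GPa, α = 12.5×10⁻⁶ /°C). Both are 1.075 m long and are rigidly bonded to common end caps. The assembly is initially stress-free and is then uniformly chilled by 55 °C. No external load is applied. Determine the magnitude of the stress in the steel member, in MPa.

σ ≈ 21.3 MPa (compressive)

Both members must finish at the same length. With the larger α, the bronze tends to over-contract; the plates restrain it, putting the bronze in tension and the steel in compression. With no external load the two internal forces are equal and opposite, magnitude P.
Compatibility of the two members (thermal + elastic change equal): (α₁ − α₂)ΔT = P·[1/(A₁E₁) + 1/(A₂E₂)].
|α₁ − α₂|·ΔT = 6.4×10⁻⁶ × 55 = 0.000352.
1/(A₁E₁) + 1/(A₂E₂) = 1/(1850×107×10³) + 1/(2325×208×10³) = 7.12×10⁻⁹ N⁻¹.
So P = 0.000352 / 7.12×10⁻⁹ = 49.44 kN.
σ_{steel} = P/A₂ = 49440/2325 = 21.26 MPa, compressive.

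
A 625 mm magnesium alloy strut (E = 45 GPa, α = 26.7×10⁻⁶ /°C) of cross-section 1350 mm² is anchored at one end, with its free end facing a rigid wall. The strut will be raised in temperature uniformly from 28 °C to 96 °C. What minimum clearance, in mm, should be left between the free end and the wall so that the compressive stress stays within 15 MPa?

g ≈ 0.926 mm

With no wall the strut would lengthen by αΔT L = 26.7×10⁻⁶ × 68 × 625 = 1.135 mm.
At the allowable stress the elastic shortening the wall may impose is σL/E = 15 × 625 / (45×10³) = 0.2083 mm.
The gap must absorb the remainder: g_min = 1.135 − 0.2083 = 0.9264 mm.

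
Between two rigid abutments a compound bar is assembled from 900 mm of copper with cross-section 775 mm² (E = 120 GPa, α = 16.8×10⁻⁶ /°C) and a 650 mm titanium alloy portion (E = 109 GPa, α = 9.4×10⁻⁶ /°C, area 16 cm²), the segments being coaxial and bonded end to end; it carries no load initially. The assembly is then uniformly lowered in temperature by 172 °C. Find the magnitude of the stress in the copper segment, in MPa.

With the walls removed the bar would change length by δ_free = Σ αᵢΔT Lᵢ = 16.8×10⁻⁶×172×900 + 9.4×10⁻⁶×172×650 = 3.652 mm.
The walls prevent any net length change, so an axial force P (same in every segment) develops. Compatibility: P · Σ Lᵢ/(AᵢEᵢ) = δ_free.
The series flexibility is Σ Lᵢ/(AᵢEᵢ) = 900/(775×120×10³) + 650/(1600×109×10³) = 1.34×10⁻⁵ mm/N.
Hence P = δ_free / Σ(L/AE) = 3.652/1.34×10⁻⁵ = 272.4 kN (tensile).
σ_{copper} = P / A = 272400 / 775 = 351.5 MPa.

σ ≈ 352 MPa (tensile)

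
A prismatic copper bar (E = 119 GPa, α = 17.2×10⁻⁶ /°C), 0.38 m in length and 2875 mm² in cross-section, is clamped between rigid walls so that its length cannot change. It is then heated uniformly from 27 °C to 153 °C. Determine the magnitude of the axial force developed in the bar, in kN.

Full restraint means ε = 0, so the stress is σ = EαΔT = 119×10³ × 17.2×10⁻⁶ × 126 = 257.9 MPa.
P = AEαΔT = 2875 × 119×10³ × 17.2×10⁻⁶ × 126 = 741.5 kN (compressive).

P ≈ 741 kN (compressive)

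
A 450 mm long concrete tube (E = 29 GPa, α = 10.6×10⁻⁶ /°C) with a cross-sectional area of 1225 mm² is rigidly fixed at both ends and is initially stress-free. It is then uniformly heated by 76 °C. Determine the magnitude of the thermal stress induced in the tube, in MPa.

Because both ends are immovable the net strain is zero, and the suppressed thermal strain is αΔT = 10.6×10⁻⁶ × 76 = 805.6×10⁻⁶.
The stress required to suppress this strain is σ = Eε = 29×10³ × 805.6×10⁻⁶ = 23.36 MPa, compressive since the tube is trying to expand.

σ ≈ 23.4 MPa (compressive)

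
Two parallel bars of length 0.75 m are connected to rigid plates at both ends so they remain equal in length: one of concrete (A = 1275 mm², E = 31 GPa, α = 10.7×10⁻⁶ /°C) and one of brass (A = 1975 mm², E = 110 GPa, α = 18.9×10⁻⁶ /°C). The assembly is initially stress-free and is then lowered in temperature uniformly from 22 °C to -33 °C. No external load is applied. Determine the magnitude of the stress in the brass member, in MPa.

σ ≈ 7.64 MPa (tensile)

The brass has the larger α, so on cooling it would change length more than the concrete if both were free. The rigid plates force a common final length, so the brass is put into tension and the concrete into compression, with equal and opposite forces P (no external load).
Compatibility of the two members (thermal + elastic change equal): (α₁ − α₂)ΔT = P·[1/(A₁E₁) + 1/(A₂E₂)].
|α₁ − α₂|·ΔT = 8.2×10⁻⁶ × 55 = 0.000451.
1/(A₁E₁) + 1/(A₂E₂) = 1/(1275×31×10³) + 1/(1975×110×10³) = 2.99×10⁻⁸ N⁻¹.
P = 0.000451 / 2.99×10⁻⁸ = 15080 N = 15.08 kN.
σ_{brass} = P/A₂ = 15080/1975 = 7.636 MPa, tensile.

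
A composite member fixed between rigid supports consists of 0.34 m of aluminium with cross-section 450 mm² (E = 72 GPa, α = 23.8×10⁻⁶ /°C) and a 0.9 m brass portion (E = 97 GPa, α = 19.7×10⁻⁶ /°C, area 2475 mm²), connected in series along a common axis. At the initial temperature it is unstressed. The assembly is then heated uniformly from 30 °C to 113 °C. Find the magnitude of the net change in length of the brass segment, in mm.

|ΔL| ≈ 0.907 mm

Free thermal expansion of the whole bar: Σ αᵢΔT Lᵢ = 23.8×10⁻⁶×83×340 + 19.7×10⁻⁶×83×900 = 2.143 mm.
The walls prevent any net length change, so an axial force P (same in every segment) develops. Compatibility: P · Σ Lᵢ/(AᵢEᵢ) = δ_free.
Σ Lᵢ/(AᵢEᵢ) = 340/(450×72×10³) + 900/(2475×97×10³) = 1.424×10⁻⁵ mm/N.
Hence P = δ_free / Σ(L/AE) = 2.143/1.424×10⁻⁵ = 150.5 kN (compressive).
For the brass segment, free thermal change = 19.7×10⁻⁶×83×900 = 1.472 mm and elastic change from P = 150500×900/(2475×97×10³) = 0.5641 mm; these oppose, so the net change is 0.907 mm (segment lengthens).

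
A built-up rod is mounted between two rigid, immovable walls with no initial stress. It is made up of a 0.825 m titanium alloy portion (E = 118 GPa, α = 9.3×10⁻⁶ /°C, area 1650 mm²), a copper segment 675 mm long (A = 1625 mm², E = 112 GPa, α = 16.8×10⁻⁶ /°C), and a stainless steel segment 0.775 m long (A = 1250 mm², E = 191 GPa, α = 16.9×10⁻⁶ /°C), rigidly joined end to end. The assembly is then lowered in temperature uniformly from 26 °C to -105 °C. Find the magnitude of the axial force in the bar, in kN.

With the walls removed the bar would change length by δ_free = Σ αᵢΔT Lᵢ = 9.3×10⁻⁶×131×825 + 16.8×10⁻⁶×131×675 + 16.9×10⁻⁶×131×775 = 4.206 mm.
The walls prevent any net length change, so an axial force P (same in every segment) develops. Compatibility: P · Σ Lᵢ/(AᵢEᵢ) = δ_free.
The series flexibility is Σ Lᵢ/(AᵢEᵢ) = 825/(1650×118×10³) + 675/(1625×112×10³) + 775/(1250×191×10³) = 1.119×10⁻⁵ mm/N.
So P = 4.206 / 1.119×10⁻⁵ = 375.8 kN, tensile.

P ≈ 376 kN (tensile)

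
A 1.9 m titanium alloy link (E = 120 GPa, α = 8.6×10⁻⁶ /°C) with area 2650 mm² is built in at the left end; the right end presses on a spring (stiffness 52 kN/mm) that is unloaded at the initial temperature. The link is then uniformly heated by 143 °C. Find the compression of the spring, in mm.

δ ≈ 1.78 mm

The unrestrained thermal change is αΔT L = 8.6×10⁻⁶ × 143 × 1900 = 2.337 mm.
Let P be the compressive force at the spring. The link shortens elastically by PL/(AE) and the spring compresses by P/k; together these equal δ_free.
So P = δ_free / [L/(AE) + 1/k] = 2.337 / [ 1900/(2650×120×10³) + 1/(52×10³) ].
P = 2.337 / 2.521×10⁻⁵ = 92700 N.
Spring compression = P/k = 92700/(52×10³) = 1.783 mm.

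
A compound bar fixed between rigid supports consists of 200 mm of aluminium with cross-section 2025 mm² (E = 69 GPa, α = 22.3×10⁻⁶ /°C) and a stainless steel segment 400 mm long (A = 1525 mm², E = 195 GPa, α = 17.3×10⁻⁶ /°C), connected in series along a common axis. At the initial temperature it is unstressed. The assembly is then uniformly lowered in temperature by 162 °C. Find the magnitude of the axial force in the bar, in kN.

If the supports were absent, the total length change would be Σ αᵢΔT Lᵢ = 22.3×10⁻⁶×162×200 + 17.3×10⁻⁶×162×400 = 1.844 mm.
Since the ends are fixed, an axial force P builds up, equal in every segment, with P · Σ Lᵢ/(AᵢEᵢ) = δ_free.
The series flexibility is Σ Lᵢ/(AᵢEᵢ) = 200/(2025×69×10³) + 400/(1525×195×10³) = 2.776×10⁻⁶ mm/N.
Hence P = δ_free / Σ(L/AE) = 1.844/2.776×10⁻⁶ = 664 kN (tensile).

P ≈ 664 kN (tensile)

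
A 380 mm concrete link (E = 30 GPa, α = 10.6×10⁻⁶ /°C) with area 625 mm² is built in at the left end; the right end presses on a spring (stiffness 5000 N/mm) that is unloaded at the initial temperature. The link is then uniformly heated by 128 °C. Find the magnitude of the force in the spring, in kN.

Free thermal expansion: δ_free = αΔT L = 10.6×10⁻⁶ × 128 × 380 = 0.5156 mm.
Let P be the compressive force at the spring. The link shortens elastically by PL/(AE) and the spring compresses by P/k; together these equal δ_free.
So P = δ_free / [L/(AE) + 1/k] = 0.5156 / [ 380/(625×30×10³) + 1/(5000) ].
P = 0.5156 / 0.0002203 = 2341 N.

P ≈ 2.34 kN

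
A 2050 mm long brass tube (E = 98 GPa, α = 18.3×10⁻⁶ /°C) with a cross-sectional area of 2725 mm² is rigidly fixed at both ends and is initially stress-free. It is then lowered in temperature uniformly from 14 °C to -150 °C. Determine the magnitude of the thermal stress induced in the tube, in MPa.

σ ≈ 294 MPa (tensile)

Because both ends are immovable the net strain is zero, and the suppressed thermal strain is αΔT = 18.3×10⁻⁶ × 164 = 3001.2×10⁻⁶.
The stress required to suppress this strain is σ = Eε = 98×10³ × 3001.2×10⁻⁶ = 294.1 MPa, tensile since the tube is trying to contract.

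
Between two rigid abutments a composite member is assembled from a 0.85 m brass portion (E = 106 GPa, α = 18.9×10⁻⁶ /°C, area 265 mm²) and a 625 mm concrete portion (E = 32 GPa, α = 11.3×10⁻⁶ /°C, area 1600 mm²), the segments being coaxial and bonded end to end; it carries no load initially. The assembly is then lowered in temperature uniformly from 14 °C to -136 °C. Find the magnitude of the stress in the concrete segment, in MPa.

If the supports were absent, the total length change would be Σ αᵢΔT Lᵢ = 18.9×10⁻⁶×150×850 + 11.3×10⁻⁶×150×625 = 3.469 mm.
The rigid supports impose zero overall length change; the single axial force P common to all segments must satisfy P Σ Lᵢ/(AᵢEᵢ) = δ_free.
Σ Lᵢ/(AᵢEᵢ) = 850/(265×106×10³) + 625/(1600×32×10³) = 4.247×10⁻⁵ mm/N.
So P = 3.469 / 4.247×10⁻⁵ = 81.69 kN, tensile.
σ_{concrete} = P / A = 81690 / 1600 = 51.06 MPa.

σ ≈ 51.1 MPa (tensile)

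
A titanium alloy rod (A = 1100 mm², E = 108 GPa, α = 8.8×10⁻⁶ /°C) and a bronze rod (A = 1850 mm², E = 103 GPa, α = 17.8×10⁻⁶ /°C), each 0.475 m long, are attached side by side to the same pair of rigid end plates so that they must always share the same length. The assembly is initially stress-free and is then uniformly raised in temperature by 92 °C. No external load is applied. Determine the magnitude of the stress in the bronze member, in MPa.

The bronze has the larger α, so on heating it would change length more than the titanium alloy if both were free. The rigid plates force a common final length, so the bronze is put into compression and the titanium alloy into tension, with equal and opposite forces P (no external load).
Compatibility of the two members (thermal + elastic change equal): (α₁ − α₂)ΔT = P·[1/(A₁E₁) + 1/(A₂E₂)].
|α₁ − α₂|·ΔT = 9×10⁻⁶ × 92 = 0.000828.
1/(A₁E₁) + 1/(A₂E₂) = 1/(1100×108×10³) + 1/(1850×103×10³) = 1.367×10⁻⁸ N⁻¹.
P = 0.000828 / 1.367×10⁻⁸ = 60590 N = 60.59 kN.
σ_{bronze} = P/A₂ = 60590/1850 = 32.75 MPa, compressive.

σ ≈ 32.8 MPa (compressive)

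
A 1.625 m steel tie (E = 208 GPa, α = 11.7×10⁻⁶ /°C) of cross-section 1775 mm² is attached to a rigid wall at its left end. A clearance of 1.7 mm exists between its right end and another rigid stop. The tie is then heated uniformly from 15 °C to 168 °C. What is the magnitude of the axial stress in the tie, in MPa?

σ ≈ 155 MPa (compressive)

Unrestrained expansion: δ_free = αΔT L = 11.7×10⁻⁶ × 153 × 1625 = 2.909 mm.
After closing the 1.7 mm clearance, 2.909 − 1.7 = 1.209 mm of expansion remains to be suppressed by the wall.
That suppressed elongation corresponds to σ = E·Δ/L = 208×10³ × 1.209/1625 = 154.7 MPa.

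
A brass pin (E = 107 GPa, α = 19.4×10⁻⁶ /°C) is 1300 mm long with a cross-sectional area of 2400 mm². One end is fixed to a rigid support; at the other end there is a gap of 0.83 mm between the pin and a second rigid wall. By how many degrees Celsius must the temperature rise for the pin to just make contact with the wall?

Contact occurs when the free expansion equals the gap: αΔT L = 0.83 mm.
ΔT = 0.83 / (19.4×10⁻⁶ × 1300) = 32.91 °C.

ΔT ≈ 32.9 °C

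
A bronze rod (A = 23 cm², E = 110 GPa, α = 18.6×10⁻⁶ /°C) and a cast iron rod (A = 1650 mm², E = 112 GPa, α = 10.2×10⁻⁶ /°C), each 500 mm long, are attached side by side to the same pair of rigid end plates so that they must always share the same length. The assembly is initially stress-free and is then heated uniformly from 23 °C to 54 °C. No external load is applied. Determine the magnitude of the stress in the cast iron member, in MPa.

σ ≈ 16.9 MPa (tensile)

The bronze has the larger α, so on heating it would change length more than the cast iron if both were free. The rigid plates force a common final length, so the bronze is put into compression and the cast iron into tension, with equal and opposite forces P (no external load).
Setting the final lengths equal and cancelling L: (α₁ − α₂)ΔT = P/(A₁E₁) + P/(A₂E₂).
|α₁ − α₂|·ΔT = 8.4×10⁻⁶ × 31 = 0.0002604.
1/(A₁E₁) + 1/(A₂E₂) = 1/(2300×110×10³) + 1/(1650×112×10³) = 9.364×10⁻⁹ N⁻¹.
So P = 0.0002604 / 9.364×10⁻⁹ = 27.81 kN.
σ_{cast iron} = P/A₂ = 27810/1650 = 16.85 MPa, tensile.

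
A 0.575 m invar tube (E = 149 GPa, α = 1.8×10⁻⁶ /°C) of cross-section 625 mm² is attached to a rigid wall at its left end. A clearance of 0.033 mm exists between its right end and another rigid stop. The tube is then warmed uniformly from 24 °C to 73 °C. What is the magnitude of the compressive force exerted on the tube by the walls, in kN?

Free thermal elongation = αΔT L = 1.8×10⁻⁶ × 49 × 575 = 0.05072 mm.
After closing the 0.033 mm clearance, 0.05072 − 0.033 = 0.01772 mm of expansion remains to be suppressed by the wall.
That suppressed elongation corresponds to σ = E·Δ/L = 149×10³ × 0.01772/575 = 4.59 MPa.
Force on the wall = σA = 4.59 × 625 mm² = 2.869 kN.

P ≈ 2.87 kN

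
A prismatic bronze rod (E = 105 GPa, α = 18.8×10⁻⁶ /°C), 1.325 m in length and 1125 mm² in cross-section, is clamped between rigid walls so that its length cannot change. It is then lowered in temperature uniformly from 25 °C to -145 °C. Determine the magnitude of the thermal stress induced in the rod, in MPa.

With length fixed, the mechanical strain must cancel the thermal strain αΔT = 18.8×10⁻⁶ × 170 = 3196×10⁻⁶.
σ = EαΔT = 105×10³ × 18.8×10⁻⁶ × 170 = 335.6 MPa (tensile; the rod is trying to contract).

σ ≈ 336 MPa (tensile)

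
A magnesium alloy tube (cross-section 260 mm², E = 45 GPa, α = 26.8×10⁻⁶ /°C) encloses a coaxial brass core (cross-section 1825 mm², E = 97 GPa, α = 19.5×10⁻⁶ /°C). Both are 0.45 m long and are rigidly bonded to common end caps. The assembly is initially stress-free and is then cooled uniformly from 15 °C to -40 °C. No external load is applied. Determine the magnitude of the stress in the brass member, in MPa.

σ ≈ 2.41 MPa (compressive)

Both members must finish at the same length. With the larger α, the magnesium alloy tends to over-contract; the plates restrain it, putting the magnesium alloy in tension and the brass in compression. With no external load the two internal forces are equal and opposite, magnitude P.
Equating the net (thermal + elastic) strains gives |α₁ − α₂|·ΔT = P·[1/(A₁E₁) + 1/(A₂E₂)].
|α₁ − α₂|·ΔT = 7.3×10⁻⁶ × 55 = 0.0004015.
1/(A₁E₁) + 1/(A₂E₂) = 1/(260×45×10³) + 1/(1825×97×10³) = 9.112×10⁻⁸ N⁻¹.
So P = 0.0004015 / 9.112×10⁻⁸ = 4.406 kN.
σ_{brass} = P/A₂ = 4406/1825 = 2.414 MPa, compressive.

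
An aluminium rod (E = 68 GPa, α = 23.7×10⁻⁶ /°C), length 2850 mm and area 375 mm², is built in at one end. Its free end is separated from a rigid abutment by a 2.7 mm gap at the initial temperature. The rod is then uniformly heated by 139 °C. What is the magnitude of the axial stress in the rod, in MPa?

σ ≈ 160 MPa (compressive)

Free thermal elongation = αΔT L = 23.7×10⁻⁶ × 139 × 2850 = 9.389 mm.
This exceeds the 2.7 mm gap, so the wall pushes back. The portion of expansion that must be recovered elastically is δ_free − gap = 9.389 − 2.7 = 6.689 mm.
So σ = E(δ_free − g)/L = 68×10³ × 6.689/2850 = 159.6 MPa.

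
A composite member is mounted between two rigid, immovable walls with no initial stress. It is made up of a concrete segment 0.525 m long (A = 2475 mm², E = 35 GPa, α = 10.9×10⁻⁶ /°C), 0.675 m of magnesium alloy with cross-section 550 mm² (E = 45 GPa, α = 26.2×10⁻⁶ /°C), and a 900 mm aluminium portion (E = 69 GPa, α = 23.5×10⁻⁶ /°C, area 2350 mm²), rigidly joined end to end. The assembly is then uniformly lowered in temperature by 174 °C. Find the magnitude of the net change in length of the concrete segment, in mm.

With the walls removed the bar would change length by δ_free = Σ αᵢΔT Lᵢ = 10.9×10⁻⁶×174×525 + 26.2×10⁻⁶×174×675 + 23.5×10⁻⁶×174×900 = 7.753 mm.
The walls prevent any net length change, so an axial force P (same in every segment) develops. Compatibility: P · Σ Lᵢ/(AᵢEᵢ) = δ_free.
Σ Lᵢ/(AᵢEᵢ) = 525/(2475×35×10³) + 675/(550×45×10³) + 900/(2350×69×10³) = 3.888×10⁻⁵ mm/N.
So P = 7.753 / 3.888×10⁻⁵ = 199.4 kN, tensile.
For the concrete segment, free thermal change = 10.9×10⁻⁶×174×525 = 0.9957 mm and elastic change from P = 199400×525/(2475×35×10³) = 1.208 mm; these oppose, so the net change is 0.213 mm (segment lengthens).

|ΔL| ≈ 0.213 mm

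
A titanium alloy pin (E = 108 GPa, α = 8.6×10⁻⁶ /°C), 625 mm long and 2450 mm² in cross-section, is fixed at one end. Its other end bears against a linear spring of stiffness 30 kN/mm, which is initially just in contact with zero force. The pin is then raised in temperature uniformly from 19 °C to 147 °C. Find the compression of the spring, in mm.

δ ≈ 0.642 mm

Free thermal expansion: δ_free = αΔT L = 8.6×10⁻⁶ × 128 × 625 = 0.688 mm.
With a force P in the spring, the elastic change of the pin is PL/(AE) and that of the spring is P/k; compatibility requires their sum to equal δ_free.
So P = δ_free / [L/(AE) + 1/k] = 0.688 / [ 625/(2450×108×10³) + 1/(30×10³) ].
P = 0.688 / 3.57×10⁻⁵ = 19270 N.
Spring compression = P/k = 19270/(30×10³) = 0.6425 mm.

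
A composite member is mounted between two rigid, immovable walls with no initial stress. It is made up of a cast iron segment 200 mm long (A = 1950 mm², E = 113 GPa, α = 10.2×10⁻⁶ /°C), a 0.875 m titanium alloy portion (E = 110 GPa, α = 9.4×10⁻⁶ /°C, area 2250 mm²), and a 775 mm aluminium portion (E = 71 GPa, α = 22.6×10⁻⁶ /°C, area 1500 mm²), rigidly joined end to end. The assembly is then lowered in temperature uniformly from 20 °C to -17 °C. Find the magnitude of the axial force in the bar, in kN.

P ≈ 87.7 kN (tensile)

With the walls removed the bar would change length by δ_free = Σ αᵢΔT Lᵢ = 10.2×10⁻⁶×37×200 + 9.4×10⁻⁶×37×875 + 22.6×10⁻⁶×37×775 = 1.028 mm.
The rigid supports impose zero overall length change; the single axial force P common to all segments must satisfy P Σ Lᵢ/(AᵢEᵢ) = δ_free.
The series flexibility is Σ Lᵢ/(AᵢEᵢ) = 200/(1950×113×10³) + 875/(2250×110×10³) + 775/(1500×71×10³) = 1.172×10⁻⁵ mm/N.
P = 1.028 / 1.172×10⁻⁵ = 87700 N = 87.7 kN, tensile.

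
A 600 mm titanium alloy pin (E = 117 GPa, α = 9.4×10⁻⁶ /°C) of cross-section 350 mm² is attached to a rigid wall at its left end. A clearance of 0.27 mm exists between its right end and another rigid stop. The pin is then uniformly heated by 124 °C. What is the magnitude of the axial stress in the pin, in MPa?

Unrestrained expansion: δ_free = αΔT L = 9.4×10⁻⁶ × 124 × 600 = 0.6994 mm.
After closing the 0.27 mm clearance, 0.6994 − 0.27 = 0.4294 mm of expansion remains to be suppressed by the wall.
Compatibility: PL/(AE) = 0.4294 mm, so σ = P/A = E × (0.4294/600) = 83.73 MPa.

σ ≈ 83.7 MPa (compressive)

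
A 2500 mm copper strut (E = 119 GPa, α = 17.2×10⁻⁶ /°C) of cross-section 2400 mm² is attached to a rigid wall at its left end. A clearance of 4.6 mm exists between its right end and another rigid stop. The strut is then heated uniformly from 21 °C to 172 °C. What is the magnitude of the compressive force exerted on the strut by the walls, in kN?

P ≈ 216 kN

Free thermal elongation = αΔT L = 17.2×10⁻⁶ × 151 × 2500 = 6.493 mm.
The gap closes (δ_free > 4.6 mm) and the wall then resists a further 6.493 − 4.6 = 1.893 mm of expansion.
Compatibility: PL/(AE) = 1.893 mm, so σ = P/A = E × (1.893/2500) = 90.11 MPa.
Force on the wall = σA = 90.11 × 2400 mm² = 216.3 kN.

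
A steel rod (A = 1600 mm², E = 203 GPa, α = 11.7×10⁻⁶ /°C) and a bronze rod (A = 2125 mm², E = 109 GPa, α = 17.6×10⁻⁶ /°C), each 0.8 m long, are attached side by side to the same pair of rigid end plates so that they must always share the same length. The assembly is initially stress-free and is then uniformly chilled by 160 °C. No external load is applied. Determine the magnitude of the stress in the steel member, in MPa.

Equilibrium of a rigid end plate with no external load gives equal and opposite internal forces ±P in the two members. Since α_{bronze} > α_{steel}, cooling drives the bronze into tension and the steel into compression.
Compatibility of the two members (thermal + elastic change equal): (α₁ − α₂)ΔT = P·[1/(A₁E₁) + 1/(A₂E₂)].
|α₁ − α₂|·ΔT = 5.9×10⁻⁶ × 160 = 0.000944.
1/(A₁E₁) + 1/(A₂E₂) = 1/(1600×203×10³) + 1/(2125×109×10³) = 7.396×10⁻⁹ N⁻¹.
P = 0.000944 / 7.396×10⁻⁹ = 127600 N = 127.6 kN.
σ_{steel} = P/A₁ = 127600/1600 = 79.77 MPa, compressive.

σ ≈ 79.8 MPa (compressive)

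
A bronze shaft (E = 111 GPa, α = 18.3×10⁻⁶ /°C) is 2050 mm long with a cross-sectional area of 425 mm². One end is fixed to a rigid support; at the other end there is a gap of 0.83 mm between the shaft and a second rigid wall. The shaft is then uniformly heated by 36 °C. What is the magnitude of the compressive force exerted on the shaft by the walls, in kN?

Free thermal elongation = αΔT L = 18.3×10⁻⁶ × 36 × 2050 = 1.351 mm.
The gap closes (δ_free > 0.83 mm) and the wall then resists a further 1.351 − 0.83 = 0.5205 mm of expansion.
Compatibility: PL/(AE) = 0.5205 mm, so σ = P/A = E × (0.5205/2050) = 28.19 MPa.
P = σA = 28.19 × 425 = 11.98 kN.

P ≈ 12 kN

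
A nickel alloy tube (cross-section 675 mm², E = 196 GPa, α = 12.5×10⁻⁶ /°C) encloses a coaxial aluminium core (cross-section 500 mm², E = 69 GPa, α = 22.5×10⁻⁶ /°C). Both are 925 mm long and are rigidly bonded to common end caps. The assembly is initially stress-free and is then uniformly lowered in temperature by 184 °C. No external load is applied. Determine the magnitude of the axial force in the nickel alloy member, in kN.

P ≈ 50.4 kN (compressive in the nickel alloy)

Both members must finish at the same length. With the larger α, the aluminium tends to over-contract; the plates restrain it, putting the aluminium in tension and the nickel alloy in compression. With no external load the two internal forces are equal and opposite, magnitude P.
Setting the final lengths equal and cancelling L: (α₁ − α₂)ΔT = P/(A₁E₁) + P/(A₂E₂).
|α₁ − α₂|·ΔT = 10×10⁻⁶ × 184 = 0.00184.
1/(A₁E₁) + 1/(A₂E₂) = 1/(675×196×10³) + 1/(500×69×10³) = 3.654×10⁻⁸ N⁻¹.
P = 0.00184 / 3.654×10⁻⁸ = 50350 N = 50.35 kN.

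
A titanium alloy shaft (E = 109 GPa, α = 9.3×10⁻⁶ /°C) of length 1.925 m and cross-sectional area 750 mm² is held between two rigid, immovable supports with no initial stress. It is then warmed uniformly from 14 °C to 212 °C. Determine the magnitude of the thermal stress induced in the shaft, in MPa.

σ ≈ 201 MPa (compressive)

The supports are rigid, so the total axial strain is zero. The restrained thermal strain is ε = αΔT = 9.3×10⁻⁶ × 198 = 1841.4×10⁻⁶.
σ = EαΔT = 109×10³ × 9.3×10⁻⁶ × 198 = 200.7 MPa (compressive; the shaft is trying to expand).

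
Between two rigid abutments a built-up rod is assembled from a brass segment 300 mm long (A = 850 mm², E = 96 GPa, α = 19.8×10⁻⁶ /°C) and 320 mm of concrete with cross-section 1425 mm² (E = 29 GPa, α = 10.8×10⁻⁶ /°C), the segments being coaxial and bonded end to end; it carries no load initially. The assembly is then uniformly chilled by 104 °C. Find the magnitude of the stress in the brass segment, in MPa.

If the supports were absent, the total length change would be Σ αᵢΔT Lᵢ = 19.8×10⁻⁶×104×300 + 10.8×10⁻⁶×104×320 = 0.9772 mm.
The rigid supports impose zero overall length change; the single axial force P common to all segments must satisfy P Σ Lᵢ/(AᵢEᵢ) = δ_free.
Σ Lᵢ/(AᵢEᵢ) = 300/(850×96×10³) + 320/(1425×29×10³) = 1.142×10⁻⁵ mm/N.
Hence P = δ_free / Σ(L/AE) = 0.9772/1.142×10⁻⁵ = 85.57 kN (tensile).
σ_{brass} = P / A = 85570 / 850 = 100.7 MPa.

σ ≈ 101 MPa (tensile)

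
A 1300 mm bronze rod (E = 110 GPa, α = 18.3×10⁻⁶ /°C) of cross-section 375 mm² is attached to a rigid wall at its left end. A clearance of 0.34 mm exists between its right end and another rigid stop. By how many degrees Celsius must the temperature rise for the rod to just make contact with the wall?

The gap closes when αΔT L = 0.34 mm, since the rod is still unstressed at that instant.
ΔT = 0.34 / (18.3×10⁻⁶ × 1300) = 14.29 °C.

ΔT ≈ 14.3 °C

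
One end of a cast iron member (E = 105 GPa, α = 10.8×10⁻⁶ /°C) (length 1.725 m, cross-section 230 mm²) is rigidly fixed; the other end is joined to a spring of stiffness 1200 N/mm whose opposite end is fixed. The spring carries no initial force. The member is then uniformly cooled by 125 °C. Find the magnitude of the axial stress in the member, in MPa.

The unrestrained thermal change is αΔT L = 10.8×10⁻⁶ × 125 × 1725 = 2.329 mm.
Let P be the tensile force in the spring. The member extends elastically by PL/(AE) and the spring stretches by P/k; together these equal δ_free.
P [ L/(AE) + 1/k ] = δ_free → P [ 1725/(230×105×10³) + 1/(1200) ] = 2.329.
P = 2.329 / 0.0009048 = 2574 N.
σ = P/A = 2574/230 = 11.19 MPa.

σ ≈ 11.2 MPa (tensile)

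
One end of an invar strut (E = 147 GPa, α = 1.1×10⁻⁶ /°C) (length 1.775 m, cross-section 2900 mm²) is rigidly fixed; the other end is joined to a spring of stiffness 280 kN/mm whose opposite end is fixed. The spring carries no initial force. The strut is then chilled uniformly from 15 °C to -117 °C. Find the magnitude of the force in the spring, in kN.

P ≈ 33.3 kN

Free thermal contraction: δ_free = αΔT L = 1.1×10⁻⁶ × 132 × 1775 = 0.2577 mm.
Let P be the tensile force in the spring. The strut extends elastically by PL/(AE) and the spring stretches by P/k; together these equal δ_free.
So P = δ_free / [L/(AE) + 1/k] = 0.2577 / [ 1775/(2900×147×10³) + 1/(280×10³) ].
P = 0.2577 / 7.735×10⁻⁶ = 33320 N.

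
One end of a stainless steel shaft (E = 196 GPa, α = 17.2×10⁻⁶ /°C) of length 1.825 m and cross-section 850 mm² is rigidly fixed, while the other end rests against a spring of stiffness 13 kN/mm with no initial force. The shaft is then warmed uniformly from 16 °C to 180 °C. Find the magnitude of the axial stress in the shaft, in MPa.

σ ≈ 68.9 MPa (compressive)

The unrestrained thermal change is αΔT L = 17.2×10⁻⁶ × 164 × 1825 = 5.148 mm.
With a force P in the spring, the elastic change of the shaft is PL/(AE) and that of the spring is P/k; compatibility requires their sum to equal δ_free.
P [ L/(AE) + 1/k ] = δ_free → P [ 1825/(850×196×10³) + 1/(13×10³) ] = 5.148.
P = 5.148 / 8.788×10⁻⁵ = 58580 N.
σ = P/A = 58580/850 = 68.92 MPa.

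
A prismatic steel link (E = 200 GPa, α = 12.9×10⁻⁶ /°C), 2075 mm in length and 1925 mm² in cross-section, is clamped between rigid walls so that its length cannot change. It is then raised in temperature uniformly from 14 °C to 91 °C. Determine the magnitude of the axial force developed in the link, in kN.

P ≈ 382 kN (compressive)

The ends cannot move, so σ = EαΔT = 200×10³ × 12.9×10⁻⁶ × 77 = 198.7 MPa.
Axial force P = σA = 198.7 × 1925 = 382400 N = 382.4 kN, compressive.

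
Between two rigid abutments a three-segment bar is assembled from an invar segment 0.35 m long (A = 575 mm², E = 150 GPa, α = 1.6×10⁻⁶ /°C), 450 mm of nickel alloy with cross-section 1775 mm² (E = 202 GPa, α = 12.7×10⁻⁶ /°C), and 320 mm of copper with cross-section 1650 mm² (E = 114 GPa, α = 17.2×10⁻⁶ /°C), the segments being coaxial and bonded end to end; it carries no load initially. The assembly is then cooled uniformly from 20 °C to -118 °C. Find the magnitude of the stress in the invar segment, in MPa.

σ ≈ 403 MPa (tensile)

Free thermal contraction of the whole bar: Σ αᵢΔT Lᵢ = 1.6×10⁻⁶×138×350 + 12.7×10⁻⁶×138×450 + 17.2×10⁻⁶×138×320 = 1.626 mm.
Since the ends are fixed, an axial force P builds up, equal in every segment, with P · Σ Lᵢ/(AᵢEᵢ) = δ_free.
The series flexibility is Σ Lᵢ/(AᵢEᵢ) = 350/(575×150×10³) + 450/(1775×202×10³) + 320/(1650×114×10³) = 7.014×10⁻⁶ mm/N.
P = 1.626 / 7.014×10⁻⁶ = 231700 N = 231.7 kN, tensile.
σ_{invar} = P / A = 231700 / 575 = 403 MPa.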